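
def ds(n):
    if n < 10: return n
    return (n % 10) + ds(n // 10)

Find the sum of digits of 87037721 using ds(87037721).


ds(87037721) = 1 + ds(8703772)
ds(8703772) = 2 + ds(870377)
ds(870377) = 7 + ds(87037)
ds(87037) = 7 + ds(8703)
ds(8703) = 3 + ds(870)
ds(870) = 0 + ds(87)
ds(87) = 7 + ds(8)
ds(8) = 8  (base case)
Total: 1 + 2 + 7 + 7 + 3 + 0 + 7 + 8 = 35

35


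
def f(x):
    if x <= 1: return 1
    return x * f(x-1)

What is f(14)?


f(14)
= 14 * f(13)
= 14 * 13 * f(12)
= 14 * 13 * 12 * f(11)
= 14 * 13 * 12 * 11 * f(10)
= 14 * 13 * 12 * 11 * 10 * f(9)
= 14 * 13 * 12 * 11 * 10 * 9 * f(8)
= 14 * 13 * 12 * 11 * 10 * 9 * 8 * f(7)
= 14 * 13 * 12 * 11 * 10 * 9 * 8 * 7 * f(6)
= 14 * 13 * 12 * 11 * 10 * 9 * 8 * 7 * 6 * f(5)
= 14 * 13 * 12 * 11 * 10 * 9 * 8 * 7 * 6 * 5 * f(4)
= 14 * 13 * 12 * 11 * 10 * 9 * 8 * 7 * 6 * 5 * 4 * f(3)
= 14 * 13 * 12 * 11 * 10 * 9 * 8 * 7 * 6 * 5 * 4 * 3 * f(2)
= 14 * 13 * 12 * 11 * 10 * 9 * 8 * 7 * 6 * 5 * 4 * 3 * 2 * f(1)
= 14 * 13 * 12 * 11 * 10 * 9 * 8 * 7 * 6 * 5 * 4 * 3 * 2 * 1
= 87178291200

87178291200


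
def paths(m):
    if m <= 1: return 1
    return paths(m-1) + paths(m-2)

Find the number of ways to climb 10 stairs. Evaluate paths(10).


Building up from base cases:
paths(0) = 1
paths(1) = 1
paths(2) = paths(1) + paths(0) = 1 + 1 = 2
paths(3) = paths(2) + paths(1) = 2 + 1 = 3
paths(4) = paths(3) + paths(2) = 3 + 2 = 5
paths(5) = paths(4) + paths(3) = 5 + 3 = 8
paths(6) = paths(5) + paths(4) = 8 + 5 = 13
paths(7) = paths(6) + paths(5) = 13 + 8 = 21
paths(8) = paths(7) + paths(6) = 21 + 13 = 34
paths(9) = paths(8) + paths(7) = 34 + 21 = 55
paths(10) = paths(9) + paths(8) = 55 + 34 = 89

89


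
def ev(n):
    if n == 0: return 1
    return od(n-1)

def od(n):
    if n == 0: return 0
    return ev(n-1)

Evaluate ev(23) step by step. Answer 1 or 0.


ev(23) = od(22)
od(22) = ev(21)
ev(21) = od(20)
od(20) = ev(19)
ev(19) = od(18)
od(18) = ev(17)
ev(17) = od(16)
od(16) = ev(15)
ev(15) = od(14)
od(14) = ev(13)
ev(13) = od(12)
od(12) = ev(11)
ev(11) = od(10)
od(10) = ev(9)
ev(9) = od(8)
od(8) = ev(7)
ev(7) = od(6)
od(6) = ev(5)
ev(5) = od(4)
od(4) = ev(3)
ev(3) = od(2)
od(2) = ev(1)
ev(1) = od(0)
od(0) = 0  (base case)
Result: 0

0


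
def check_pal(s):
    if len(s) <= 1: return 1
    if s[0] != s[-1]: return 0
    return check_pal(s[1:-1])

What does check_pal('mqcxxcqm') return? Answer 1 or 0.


check_pal('mqcxxcqm'): s[0]='m' == s[-1]='m' -> check check_pal('qcxxcq')
check_pal('qcxxcq'): s[0]='q' == s[-1]='q' -> check check_pal('cxxc')
check_pal('cxxc'): s[0]='c' == s[-1]='c' -> check check_pal('xx')
check_pal('xx'): s[0]='x' == s[-1]='x' -> check check_pal('')
check_pal(''): len <= 1 -> return 1  (base case)
Result: 1 (palindrome)

1


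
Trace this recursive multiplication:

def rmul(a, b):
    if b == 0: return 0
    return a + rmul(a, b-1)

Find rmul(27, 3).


rmul(27, 3) = 27 + rmul(27, 2)
rmul(27, 2) = 27 + rmul(27, 1)
rmul(27, 1) = 27 + rmul(27, 0)
rmul(27, 0) = 0  (base case)
Total: 27 + 27 + 27 + 0 = 81

81


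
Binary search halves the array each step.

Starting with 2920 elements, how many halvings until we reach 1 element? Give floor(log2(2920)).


2920 / 2 = 1460
1460 / 2 = 730
730 / 2 = 365
365 / 2 = 182
182 / 2 = 91
91 / 2 = 45
45 / 2 = 22
22 / 2 = 11
11 / 2 = 5
5 / 2 = 2
2 / 2 = 1
Reached 1 after 11 halvings

11


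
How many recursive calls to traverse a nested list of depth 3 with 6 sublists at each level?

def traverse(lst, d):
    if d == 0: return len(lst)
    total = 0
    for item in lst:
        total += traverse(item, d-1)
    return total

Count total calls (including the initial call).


At depth 0 (root): 1 call
At depth 1: each of 1 parents calls traverse on 6 children = 6 calls
At depth 2: each of 6 parents calls traverse on 6 children = 36 calls
At depth 3: each of 36 parents calls traverse on 6 children = 216 calls
Total: 1 + 6 + 36 + 216 = 259

259


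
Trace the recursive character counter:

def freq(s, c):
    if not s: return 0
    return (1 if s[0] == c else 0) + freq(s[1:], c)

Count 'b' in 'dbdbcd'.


s[0]='d' != 'b' -> 0
s[0]='b' == 'b' -> 1
s[0]='d' != 'b' -> 0
s[0]='b' == 'b' -> 1
s[0]='c' != 'b' -> 0
s[0]='d' != 'b' -> 0
Sum: 0 + 1 + 0 + 1 + 0 + 0 = 2

2


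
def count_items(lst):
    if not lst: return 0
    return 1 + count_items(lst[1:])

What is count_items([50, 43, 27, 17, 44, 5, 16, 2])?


count_items([50, 43, 27, 17, 44, 5, 16, 2]) = 1 + count_items([43, 27, 17, 44, 5, 16, 2])
count_items([43, 27, 17, 44, 5, 16, 2]) = 1 + count_items([27, 17, 44, 5, 16, 2])
count_items([27, 17, 44, 5, 16, 2]) = 1 + count_items([17, 44, 5, 16, 2])
count_items([17, 44, 5, 16, 2]) = 1 + count_items([44, 5, 16, 2])
count_items([44, 5, 16, 2]) = 1 + count_items([5, 16, 2])
count_items([5, 16, 2]) = 1 + count_items([16, 2])
count_items([16, 2]) = 1 + count_items([2])
count_items([2]) = 1 + count_items([])
count_items([]) = 0  (base case)
Unwinding: 1 + 1 + 1 + 1 + 1 + 1 + 1 + 1 + 0 = 8

8


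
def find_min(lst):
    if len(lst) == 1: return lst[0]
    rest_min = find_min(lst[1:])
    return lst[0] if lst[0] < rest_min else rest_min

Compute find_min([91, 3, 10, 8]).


find_min([91, 3, 10, 8]): compare 91 with find_min([3, 10, 8])
find_min([3, 10, 8]): compare 3 with find_min([10, 8])
find_min([10, 8]): compare 10 with find_min([8])
find_min([8]) = 8  (base case)
Compare 10 with 8 -> 8
Compare 3 with 8 -> 3
Compare 91 with 3 -> 3

3


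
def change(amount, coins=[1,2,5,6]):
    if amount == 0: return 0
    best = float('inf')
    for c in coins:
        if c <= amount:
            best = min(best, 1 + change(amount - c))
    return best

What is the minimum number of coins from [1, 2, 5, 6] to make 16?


Building up with DP:
change(0) = 0
change(1) = min(1+change(0)=1+0=1) = 1
change(2) = min(1+change(1)=1+1=2, 1+change(0)=1+0=1) = 1
change(3) = min(1+change(2)=1+1=2, 1+change(1)=1+1=2) = 2
change(4) = min(1+change(3)=1+2=3, 1+change(2)=1+1=2) = 2
change(5) = min(1+change(4)=1+2=3, 1+change(3)=1+2=3, 1+change(0)=1+0=1) = 1
change(6) = min(1+change(5)=1+1=2, 1+change(4)=1+2=3, 1+change(1)=1+1=2, 1+change(0)=1+0=1) = 1
change(7) = min(1+change(6)=1+1=2, 1+change(5)=1+1=2, 1+change(2)=1+1=2, 1+change(1)=1+1=2) = 2
change(8) = min(1+change(7)=1+2=3, 1+change(6)=1+1=2, 1+change(3)=1+2=3, 1+change(2)=1+1=2) = 2
change(9) = min(1+change(8)=1+2=3, 1+change(7)=1+2=3, 1+change(4)=1+2=3, 1+change(3)=1+2=3) = 3
change(10) = min(1+change(9)=1+3=4, 1+change(8)=1+2=3, 1+change(5)=1+1=2, 1+change(4)=1+2=3) = 2
change(11) = min(1+change(10)=1+2=3, 1+change(9)=1+3=4, 1+change(6)=1+1=2, 1+change(5)=1+1=2) = 2
change(12) = min(1+change(11)=1+2=3, 1+change(10)=1+2=3, 1+change(7)=1+2=3, 1+change(6)=1+1=2) = 2
change(13) = min(1+change(12)=1+2=3, 1+change(11)=1+2=3, 1+change(8)=1+2=3, 1+change(7)=1+2=3) = 3
change(14) = min(1+change(13)=1+3=4, 1+change(12)=1+2=3, 1+change(9)=1+3=4, 1+change(8)=1+2=3) = 3
change(15) = min(1+change(14)=1+3=4, 1+change(13)=1+3=4, 1+change(10)=1+2=3, 1+change(9)=1+3=4) = 3
change(16) = min(1+change(15)=1+3=4, 1+change(14)=1+3=4, 1+change(11)=1+2=3, 1+change(10)=1+2=3) = 3

3


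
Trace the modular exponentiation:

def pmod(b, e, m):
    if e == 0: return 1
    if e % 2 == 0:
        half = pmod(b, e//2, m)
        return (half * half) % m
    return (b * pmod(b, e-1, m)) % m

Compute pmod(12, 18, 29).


pmod(12, 18, 29): e is even, compute pmod(12, 9, 29)
  pmod(12, 9, 29): e is odd, compute pmod(12, 8, 29)
    pmod(12, 8, 29): e is even, compute pmod(12, 4, 29)
      pmod(12, 4, 29): e is even, compute pmod(12, 2, 29)
        pmod(12, 2, 29): e is even, compute pmod(12, 1, 29)
          pmod(12, 1, 29): e is odd, compute pmod(12, 0, 29)
          pmod(12, 0, 29) = 1
          (12 * 1) % 29 = 12
        half=12, (12*12) % 29 = 28
      half=28, (28*28) % 29 = 1
    half=1, (1*1) % 29 = 1
  (12 * 1) % 29 = 12
half=12, (12*12) % 29 = 28

28


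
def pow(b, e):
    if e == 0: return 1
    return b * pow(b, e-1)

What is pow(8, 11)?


pow(8, 11)
= 8 * pow(8, 10)
= 8 * 8 * pow(8, 9)
= 8 * 8 * 8 * pow(8, 8)
= 8 * 8 * 8 * 8 * pow(8, 7)
= 8 * 8 * 8 * 8 * 8 * pow(8, 6)
= 8 * 8 * 8 * 8 * 8 * 8 * pow(8, 5)
= 8 * 8 * 8 * 8 * 8 * 8 * 8 * pow(8, 4)
= 8 * 8 * 8 * 8 * 8 * 8 * 8 * 8 * pow(8, 3)
= 8 * 8 * 8 * 8 * 8 * 8 * 8 * 8 * 8 * pow(8, 2)
= 8 * 8 * 8 * 8 * 8 * 8 * 8 * 8 * 8 * 8 * pow(8, 1)
= 8 * 8 * 8 * 8 * 8 * 8 * 8 * 8 * 8 * 8 * 8 * pow(8, 0)
= 8 * 8 * 8 * 8 * 8 * 8 * 8 * 8 * 8 * 8 * 8 * 1
= 8589934592

8589934592


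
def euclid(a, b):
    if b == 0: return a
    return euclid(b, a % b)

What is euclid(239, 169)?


euclid(239, 169) = euclid(169, 70)
euclid(169, 70) = euclid(70, 29)
euclid(70, 29) = euclid(29, 12)
euclid(29, 12) = euclid(12, 5)
euclid(12, 5) = euclid(5, 2)
euclid(5, 2) = euclid(2, 1)
euclid(2, 1) = euclid(1, 0)
euclid(1, 0) = 1  (base case)

1


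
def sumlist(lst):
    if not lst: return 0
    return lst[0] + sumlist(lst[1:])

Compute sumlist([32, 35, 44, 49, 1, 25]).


sumlist([32, 35, 44, 49, 1, 25]) = 32 + sumlist([35, 44, 49, 1, 25])
sumlist([35, 44, 49, 1, 25]) = 35 + sumlist([44, 49, 1, 25])
sumlist([44, 49, 1, 25]) = 44 + sumlist([49, 1, 25])
sumlist([49, 1, 25]) = 49 + sumlist([1, 25])
sumlist([1, 25]) = 1 + sumlist([25])
sumlist([25]) = 25 + sumlist([])
sumlist([]) = 0  (base case)
Total: 32 + 35 + 44 + 49 + 1 + 25 + 0 = 186

186


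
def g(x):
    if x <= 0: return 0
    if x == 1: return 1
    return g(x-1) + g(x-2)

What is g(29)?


Computing g(29) bottom-up:
g(0) = 0
g(1) = 1
g(2) = g(1) + g(0) = 1 + 0 = 1
g(3) = g(2) + g(1) = 1 + 1 = 2
g(4) = g(3) + g(2) = 2 + 1 = 3
g(5) = g(4) + g(3) = 3 + 2 = 5
g(6) = g(5) + g(4) = 5 + 3 = 8
g(7) = g(6) + g(5) = 8 + 5 = 13
g(8) = g(7) + g(6) = 13 + 8 = 21
g(9) = g(8) + g(7) = 21 + 13 = 34
g(10) = g(9) + g(8) = 34 + 21 = 55
g(11) = g(10) + g(9) = 55 + 34 = 89
g(12) = g(11) + g(10) = 89 + 55 = 144
g(13) = g(12) + g(11) = 144 + 89 = 233
g(14) = g(13) + g(12) = 233 + 144 = 377
g(15) = g(14) + g(13) = 377 + 233 = 610
g(16) = g(15) + g(14) = 610 + 377 = 987
g(17) = g(16) + g(15) = 987 + 610 = 1597
g(18) = g(17) + g(16) = 1597 + 987 = 2584
g(19) = g(18) + g(17) = 2584 + 1597 = 4181
g(20) = g(19) + g(18) = 4181 + 2584 = 6765
g(21) = g(20) + g(19) = 6765 + 4181 = 10946
g(22) = g(21) + g(20) = 10946 + 6765 = 17711
g(23) = g(22) + g(21) = 17711 + 10946 = 28657
g(24) = g(23) + g(22) = 28657 + 17711 = 46368
g(25) = g(24) + g(23) = 46368 + 28657 = 75025
g(26) = g(25) + g(24) = 75025 + 46368 = 121393
g(27) = g(26) + g(25) = 121393 + 75025 = 196418
g(28) = g(27) + g(26) = 196418 + 121393 = 317811
g(29) = g(28) + g(27) = 317811 + 196418 = 514229

514229


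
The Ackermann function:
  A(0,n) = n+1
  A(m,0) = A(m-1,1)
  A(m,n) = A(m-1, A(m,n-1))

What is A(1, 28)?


A(1, 28) = A(0, A(1, 27))
  A(1, 27) = A(0, A(1, 26))
    A(1, 26) = A(0, A(1, 25))
      A(1, 25) = A(0, A(1, 24))
        A(1, 24) = A(0, A(1, 23))
          A(1, 23) = A(0, A(1, 22))
          A(1, 22) = A(0, A(1, 21))
          A(1, 21) = A(0, A(1, 20))
          A(1, 20) = A(0, A(1, 19))
          A(1, 19) = A(0, A(1, 18))
          A(1, 18) = A(0, A(1, 17))
          A(1, 17) = A(0, A(1, 16))
          A(1, 16) = A(0, A(1, 15))
          A(1, 15) = A(0, A(1, 14))
          A(1, 14) = A(0, A(1, 13))
          A(1, 13) = A(0, A(1, 12))
          A(1, 12) = A(0, A(1, 11))
          A(1, 11) = A(0, A(1, 10))
          A(1, 10) = A(0, A(1, 9))
          A(1, 9) = A(0, A(1, 8))
          A(1, 8) = A(0, A(1, 7))
          A(1, 7) = A(0, A(1, 6))
          A(1, 6) = A(0, A(1, 5))
          A(1, 5) = A(0, A(1, 4))
          A(1, 4) = A(0, A(1, 3))
... (trace truncated)
Result: A(1, 28) = 30

30


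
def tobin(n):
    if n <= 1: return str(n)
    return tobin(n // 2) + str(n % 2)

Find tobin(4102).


tobin(4102) = tobin(2051) + '0'
tobin(2051) = tobin(1025) + '1'
tobin(1025) = tobin(512) + '1'
tobin(512) = tobin(256) + '0'
tobin(256) = tobin(128) + '0'
tobin(128) = tobin(64) + '0'
tobin(64) = tobin(32) + '0'
tobin(32) = tobin(16) + '0'
tobin(16) = tobin(8) + '0'
tobin(8) = tobin(4) + '0'
tobin(4) = tobin(2) + '0'
tobin(2) = tobin(1) + '0'
tobin(1) = '1'  (base case)
Concatenating: '1' + '0' + '0' + '0' + '0' + '0' + '0' + '0' + '0' + '0' + '1' + '1' + '0' = '1000000000110'

1000000000110


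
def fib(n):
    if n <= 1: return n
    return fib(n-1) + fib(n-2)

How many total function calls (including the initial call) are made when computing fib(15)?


Let C(n) = total calls for fib(n)
C(0) = 1, C(1) = 1
C(2) = 1 + C(1) + C(0) = 1 + 1 + 1 = 3
C(3) = 1 + C(2) + C(1) = 1 + 3 + 1 = 5
C(4) = 1 + C(3) + C(2) = 1 + 5 + 3 = 9
C(5) = 1 + C(4) + C(3) = 1 + 9 + 5 = 15
C(6) = 1 + C(5) + C(4) = 1 + 15 + 9 = 25
C(7) = 1 + C(6) + C(5) = 1 + 25 + 15 = 41
C(8) = 1 + C(7) + C(6) = 1 + 41 + 25 = 67
C(9) = 1 + C(8) + C(7) = 1 + 67 + 41 = 109
C(10) = 1 + C(9) + C(8) = 1 + 109 + 67 = 177
C(11) = 1 + C(10) + C(9) = 1 + 177 + 109 = 287
C(12) = 1 + C(11) + C(10) = 1 + 287 + 177 = 465
C(13) = 1 + C(12) + C(11) = 1 + 465 + 287 = 753
C(14) = 1 + C(13) + C(12) = 1 + 753 + 465 = 1219
C(15) = 1 + C(14) + C(13) = 1 + 1219 + 753 = 1973

1973


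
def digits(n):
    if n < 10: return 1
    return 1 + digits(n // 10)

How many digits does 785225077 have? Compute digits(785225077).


digits(785225077) = 1 + digits(78522507)
digits(78522507) = 1 + digits(7852250)
digits(7852250) = 1 + digits(785225)
digits(785225) = 1 + digits(78522)
digits(78522) = 1 + digits(7852)
digits(7852) = 1 + digits(785)
digits(785) = 1 + digits(78)
digits(78) = 1 + digits(7)
digits(7) = 1  (base case: 7 < 10)
Unwinding: 1 + 1 + 1 + 1 + 1 + 1 + 1 + 1 + 1 = 9

9


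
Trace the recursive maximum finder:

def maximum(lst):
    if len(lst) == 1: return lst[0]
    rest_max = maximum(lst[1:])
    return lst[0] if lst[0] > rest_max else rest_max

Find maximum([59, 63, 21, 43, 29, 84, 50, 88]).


maximum([59, 63, 21, 43, 29, 84, 50, 88]): compare 59 with maximum([63, 21, 43, 29, 84, 50, 88])
maximum([63, 21, 43, 29, 84, 50, 88]): compare 63 with maximum([21, 43, 29, 84, 50, 88])
maximum([21, 43, 29, 84, 50, 88]): compare 21 with maximum([43, 29, 84, 50, 88])
maximum([43, 29, 84, 50, 88]): compare 43 with maximum([29, 84, 50, 88])
maximum([29, 84, 50, 88]): compare 29 with maximum([84, 50, 88])
maximum([84, 50, 88]): compare 84 with maximum([50, 88])
maximum([50, 88]): compare 50 with maximum([88])
maximum([88]) = 88  (base case)
Compare 50 with 88 -> 88
Compare 84 with 88 -> 88
Compare 29 with 88 -> 88
Compare 43 with 88 -> 88
Compare 21 with 88 -> 88
Compare 63 with 88 -> 88
Compare 59 with 88 -> 88

88


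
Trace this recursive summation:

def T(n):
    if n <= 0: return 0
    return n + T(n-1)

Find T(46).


T(46)
= 46 + 45 + 44 + 43 + 42 + 41 + 40 + 39 + 38 + 37 + 36 + 35 + 34 + 33 + 32 + 31 + 30 + 29 + 28 + 27 + 26 + 25 + 24 + 23 + 22 + 21 + 20 + 19 + 18 + 17 + 16 + 15 + 14 + 13 + 12 + 11 + 10 + 9 + 8 + 7 + 6 + 5 + 4 + 3 + 2 + 1 + T(0)
= 46 + 45 + 44 + 43 + 42 + 41 + 40 + 39 + 38 + 37 + 36 + 35 + 34 + 33 + 32 + 31 + 30 + 29 + 28 + 27 + 26 + 25 + 24 + 23 + 22 + 21 + 20 + 19 + 18 + 17 + 16 + 15 + 14 + 13 + 12 + 11 + 10 + 9 + 8 + 7 + 6 + 5 + 4 + 3 + 2 + 1 + 0
= 1081

1081


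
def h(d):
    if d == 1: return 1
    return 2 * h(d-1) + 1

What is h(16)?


h(16) = 2 * h(15) + 1
h(15) = 2 * h(14) + 1
h(14) = 2 * h(13) + 1
h(13) = 2 * h(12) + 1
h(12) = 2 * h(11) + 1
h(11) = 2 * h(10) + 1
h(10) = 2 * h(9) + 1
h(9) = 2 * h(8) + 1
h(8) = 2 * h(7) + 1
h(7) = 2 * h(6) + 1
h(6) = 2 * h(5) + 1
h(5) = 2 * h(4) + 1
h(4) = 2 * h(3) + 1
h(3) = 2 * h(2) + 1
h(2) = 2 * h(1) + 1
h(1) = 1  (base case)
h(2) = 2 * 1 + 1 = 3
h(3) = 2 * 3 + 1 = 7
h(4) = 2 * 7 + 1 = 15
h(5) = 2 * 15 + 1 = 31
h(6) = 2 * 31 + 1 = 63
h(7) = 2 * 63 + 1 = 127
h(8) = 2 * 127 + 1 = 255
h(9) = 2 * 255 + 1 = 511
h(10) = 2 * 511 + 1 = 1023
h(11) = 2 * 1023 + 1 = 2047
h(12) = 2 * 2047 + 1 = 4095
h(13) = 2 * 4095 + 1 = 8191
h(14) = 2 * 8191 + 1 = 16383
h(15) = 2 * 16383 + 1 = 32767
h(16) = 2 * 32767 + 1 = 65535

65535


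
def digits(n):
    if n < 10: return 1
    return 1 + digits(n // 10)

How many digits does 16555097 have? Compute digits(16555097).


digits(16555097) = 1 + digits(1655509)
digits(1655509) = 1 + digits(165550)
digits(165550) = 1 + digits(16555)
digits(16555) = 1 + digits(1655)
digits(1655) = 1 + digits(165)
digits(165) = 1 + digits(16)
digits(16) = 1 + digits(1)
digits(1) = 1  (base case: 1 < 10)
Unwinding: 1 + 1 + 1 + 1 + 1 + 1 + 1 + 1 = 8

8


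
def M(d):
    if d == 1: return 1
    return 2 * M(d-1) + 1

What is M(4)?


M(4) = 2 * M(3) + 1
M(3) = 2 * M(2) + 1
M(2) = 2 * M(1) + 1
M(1) = 1  (base case)
M(2) = 2 * 1 + 1 = 3
M(3) = 2 * 3 + 1 = 7
M(4) = 2 * 7 + 1 = 15

15


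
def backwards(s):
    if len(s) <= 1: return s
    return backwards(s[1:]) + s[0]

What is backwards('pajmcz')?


backwards('pajmcz') = backwards('ajmcz') + 'p'
backwards('ajmcz') = backwards('jmcz') + 'a'
backwards('jmcz') = backwards('mcz') + 'j'
backwards('mcz') = backwards('cz') + 'm'
backwards('cz') = backwards('z') + 'c'
backwards('z') = 'z'  (base case)
Concatenating: 'z' + 'c' + 'm' + 'j' + 'a' + 'p' = 'zcmjap'

zcmjap


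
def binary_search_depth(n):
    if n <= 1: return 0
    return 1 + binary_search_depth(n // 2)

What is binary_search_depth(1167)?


1167 / 2 = 583
583 / 2 = 291
291 / 2 = 145
145 / 2 = 72
72 / 2 = 36
36 / 2 = 18
18 / 2 = 9
9 / 2 = 4
4 / 2 = 2
2 / 2 = 1
Reached 1 after 10 halvings

10


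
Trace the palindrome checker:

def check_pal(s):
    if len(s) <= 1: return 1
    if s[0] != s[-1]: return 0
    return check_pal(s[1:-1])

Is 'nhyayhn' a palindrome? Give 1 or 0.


check_pal('nhyayhn'): s[0]='n' == s[-1]='n' -> check check_pal('hyayh')
check_pal('hyayh'): s[0]='h' == s[-1]='h' -> check check_pal('yay')
check_pal('yay'): s[0]='y' == s[-1]='y' -> check check_pal('a')
check_pal('a'): len <= 1 -> return 1  (base case)
Result: 1 (palindrome)

1


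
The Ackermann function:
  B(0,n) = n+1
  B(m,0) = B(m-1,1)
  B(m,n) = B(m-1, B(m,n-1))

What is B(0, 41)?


B(0, 41) = 42
Result: B(0, 41) = 42

42


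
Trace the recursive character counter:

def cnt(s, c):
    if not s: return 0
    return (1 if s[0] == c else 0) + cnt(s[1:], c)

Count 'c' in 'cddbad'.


s[0]='c' == 'c' -> 1
s[0]='d' != 'c' -> 0
s[0]='d' != 'c' -> 0
s[0]='b' != 'c' -> 0
s[0]='a' != 'c' -> 0
s[0]='d' != 'c' -> 0
Sum: 1 + 0 + 0 + 0 + 0 + 0 = 1

1


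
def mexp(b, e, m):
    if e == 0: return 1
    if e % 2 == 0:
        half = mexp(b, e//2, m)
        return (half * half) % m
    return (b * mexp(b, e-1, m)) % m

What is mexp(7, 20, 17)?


mexp(7, 20, 17): e is even, compute mexp(7, 10, 17)
  mexp(7, 10, 17): e is even, compute mexp(7, 5, 17)
    mexp(7, 5, 17): e is odd, compute mexp(7, 4, 17)
      mexp(7, 4, 17): e is even, compute mexp(7, 2, 17)
        mexp(7, 2, 17): e is even, compute mexp(7, 1, 17)
          mexp(7, 1, 17): e is odd, compute mexp(7, 0, 17)
          mexp(7, 0, 17) = 1
          (7 * 1) % 17 = 7
        half=7, (7*7) % 17 = 15
      half=15, (15*15) % 17 = 4
    (7 * 4) % 17 = 11
  half=11, (11*11) % 17 = 2
half=2, (2*2) % 17 = 4

4


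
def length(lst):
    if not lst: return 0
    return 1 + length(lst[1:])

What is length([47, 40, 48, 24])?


length([47, 40, 48, 24]) = 1 + length([40, 48, 24])
length([40, 48, 24]) = 1 + length([48, 24])
length([48, 24]) = 1 + length([24])
length([24]) = 1 + length([])
length([]) = 0  (base case)
Unwinding: 1 + 1 + 1 + 1 + 0 = 4

4


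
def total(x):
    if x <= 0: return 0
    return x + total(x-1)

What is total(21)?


total(21)
= 21 + 20 + 19 + 18 + 17 + 16 + 15 + 14 + 13 + 12 + 11 + 10 + 9 + 8 + 7 + 6 + 5 + 4 + 3 + 2 + 1 + total(0)
= 21 + 20 + 19 + 18 + 17 + 16 + 15 + 14 + 13 + 12 + 11 + 10 + 9 + 8 + 7 + 6 + 5 + 4 + 3 + 2 + 1 + 0
= 231

231


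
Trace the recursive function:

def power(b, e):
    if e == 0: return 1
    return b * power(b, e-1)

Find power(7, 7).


power(7, 7)
= 7 * power(7, 6)
= 7 * 7 * power(7, 5)
= 7 * 7 * 7 * power(7, 4)
= 7 * 7 * 7 * 7 * power(7, 3)
= 7 * 7 * 7 * 7 * 7 * power(7, 2)
= 7 * 7 * 7 * 7 * 7 * 7 * power(7, 1)
= 7 * 7 * 7 * 7 * 7 * 7 * 7 * power(7, 0)
= 7 * 7 * 7 * 7 * 7 * 7 * 7 * 1
= 823543

823543


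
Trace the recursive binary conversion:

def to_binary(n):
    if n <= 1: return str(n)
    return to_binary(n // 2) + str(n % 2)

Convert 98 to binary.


to_binary(98) = to_binary(49) + '0'
to_binary(49) = to_binary(24) + '1'
to_binary(24) = to_binary(12) + '0'
to_binary(12) = to_binary(6) + '0'
to_binary(6) = to_binary(3) + '0'
to_binary(3) = to_binary(1) + '1'
to_binary(1) = '1'  (base case)
Concatenating: '1' + '1' + '0' + '0' + '0' + '1' + '0' = '1100010'

1100010


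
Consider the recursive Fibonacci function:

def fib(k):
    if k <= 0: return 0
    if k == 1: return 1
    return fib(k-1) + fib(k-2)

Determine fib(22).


Computing fib(22) bottom-up:
fib(0) = 0
fib(1) = 1
fib(2) = fib(1) + fib(0) = 1 + 0 = 1
fib(3) = fib(2) + fib(1) = 1 + 1 = 2
fib(4) = fib(3) + fib(2) = 2 + 1 = 3
fib(5) = fib(4) + fib(3) = 3 + 2 = 5
fib(6) = fib(5) + fib(4) = 5 + 3 = 8
fib(7) = fib(6) + fib(5) = 8 + 5 = 13
fib(8) = fib(7) + fib(6) = 13 + 8 = 21
fib(9) = fib(8) + fib(7) = 21 + 13 = 34
fib(10) = fib(9) + fib(8) = 34 + 21 = 55
fib(11) = fib(10) + fib(9) = 55 + 34 = 89
fib(12) = fib(11) + fib(10) = 89 + 55 = 144
fib(13) = fib(12) + fib(11) = 144 + 89 = 233
fib(14) = fib(13) + fib(12) = 233 + 144 = 377
fib(15) = fib(14) + fib(13) = 377 + 233 = 610
fib(16) = fib(15) + fib(14) = 610 + 377 = 987
fib(17) = fib(16) + fib(15) = 987 + 610 = 1597
fib(18) = fib(17) + fib(16) = 1597 + 987 = 2584
fib(19) = fib(18) + fib(17) = 2584 + 1597 = 4181
fib(20) = fib(19) + fib(18) = 4181 + 2584 = 6765
fib(21) = fib(20) + fib(19) = 6765 + 4181 = 10946
fib(22) = fib(21) + fib(20) = 10946 + 6765 = 17711

17711


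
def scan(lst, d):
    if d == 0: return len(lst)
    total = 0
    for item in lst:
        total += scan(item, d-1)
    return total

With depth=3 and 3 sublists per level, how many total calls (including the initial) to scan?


At depth 0 (root): 1 call
At depth 1: each of 1 parents calls scan on 3 children = 3 calls
At depth 2: each of 3 parents calls scan on 3 children = 9 calls
At depth 3: each of 9 parents calls scan on 3 children = 27 calls
Total: 1 + 3 + 9 + 27 = 40

40


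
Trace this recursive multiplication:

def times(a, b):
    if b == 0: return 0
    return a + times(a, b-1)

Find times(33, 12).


times(33, 12) = 33 + times(33, 11)
times(33, 11) = 33 + times(33, 10)
times(33, 10) = 33 + times(33, 9)
times(33, 9) = 33 + times(33, 8)
times(33, 8) = 33 + times(33, 7)
times(33, 7) = 33 + times(33, 6)
times(33, 6) = 33 + times(33, 5)
times(33, 5) = 33 + times(33, 4)
times(33, 4) = 33 + times(33, 3)
times(33, 3) = 33 + times(33, 2)
times(33, 2) = 33 + times(33, 1)
times(33, 1) = 33 + times(33, 0)
times(33, 0) = 0  (base case)
Total: 33 + 33 + 33 + 33 + 33 + 33 + 33 + 33 + 33 + 33 + 33 + 33 + 0 = 396

396


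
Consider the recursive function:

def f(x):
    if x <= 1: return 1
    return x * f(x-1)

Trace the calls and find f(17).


f(17)
= 17 * f(16)
= 17 * 16 * f(15)
= 17 * 16 * 15 * f(14)
= 17 * 16 * 15 * 14 * f(13)
= 17 * 16 * 15 * 14 * 13 * f(12)
= 17 * 16 * 15 * 14 * 13 * 12 * f(11)
= 17 * 16 * 15 * 14 * 13 * 12 * 11 * f(10)
= 17 * 16 * 15 * 14 * 13 * 12 * 11 * 10 * f(9)
= 17 * 16 * 15 * 14 * 13 * 12 * 11 * 10 * 9 * f(8)
= 17 * 16 * 15 * 14 * 13 * 12 * 11 * 10 * 9 * 8 * f(7)
= 17 * 16 * 15 * 14 * 13 * 12 * 11 * 10 * 9 * 8 * 7 * f(6)
= 17 * 16 * 15 * 14 * 13 * 12 * 11 * 10 * 9 * 8 * 7 * 6 * f(5)
= 17 * 16 * 15 * 14 * 13 * 12 * 11 * 10 * 9 * 8 * 7 * 6 * 5 * f(4)
= 17 * 16 * 15 * 14 * 13 * 12 * 11 * 10 * 9 * 8 * 7 * 6 * 5 * 4 * f(3)
= 17 * 16 * 15 * 14 * 13 * 12 * 11 * 10 * 9 * 8 * 7 * 6 * 5 * 4 * 3 * f(2)
= 17 * 16 * 15 * 14 * 13 * 12 * 11 * 10 * 9 * 8 * 7 * 6 * 5 * 4 * 3 * 2 * f(1)
= 17 * 16 * 15 * 14 * 13 * 12 * 11 * 10 * 9 * 8 * 7 * 6 * 5 * 4 * 3 * 2 * 1
= 355687428096000

355687428096000


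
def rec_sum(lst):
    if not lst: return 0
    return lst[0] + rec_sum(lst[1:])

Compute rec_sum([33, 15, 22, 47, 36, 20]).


rec_sum([33, 15, 22, 47, 36, 20]) = 33 + rec_sum([15, 22, 47, 36, 20])
rec_sum([15, 22, 47, 36, 20]) = 15 + rec_sum([22, 47, 36, 20])
rec_sum([22, 47, 36, 20]) = 22 + rec_sum([47, 36, 20])
rec_sum([47, 36, 20]) = 47 + rec_sum([36, 20])
rec_sum([36, 20]) = 36 + rec_sum([20])
rec_sum([20]) = 20 + rec_sum([])
rec_sum([]) = 0  (base case)
Total: 33 + 15 + 22 + 47 + 36 + 20 + 0 = 173

173


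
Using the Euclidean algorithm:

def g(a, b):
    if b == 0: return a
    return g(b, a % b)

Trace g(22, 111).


g(22, 111) = g(111, 22)
g(111, 22) = g(22, 1)
g(22, 1) = g(1, 0)
g(1, 0) = 1  (base case)

1


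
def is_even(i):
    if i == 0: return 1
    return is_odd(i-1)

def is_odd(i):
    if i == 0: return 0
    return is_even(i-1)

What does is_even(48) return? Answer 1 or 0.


is_even(48) = is_odd(47)
is_odd(47) = is_even(46)
is_even(46) = is_odd(45)
is_odd(45) = is_even(44)
is_even(44) = is_odd(43)
is_odd(43) = is_even(42)
is_even(42) = is_odd(41)
is_odd(41) = is_even(40)
is_even(40) = is_odd(39)
is_odd(39) = is_even(38)
is_even(38) = is_odd(37)
is_odd(37) = is_even(36)
is_even(36) = is_odd(35)
is_odd(35) = is_even(34)
is_even(34) = is_odd(33)
is_odd(33) = is_even(32)
is_even(32) = is_odd(31)
is_odd(31) = is_even(30)
is_even(30) = is_odd(29)
is_odd(29) = is_even(28)
is_even(28) = is_odd(27)
is_odd(27) = is_even(26)
is_even(26) = is_odd(25)
is_odd(25) = is_even(24)
is_even(24) = is_odd(23)
is_odd(23) = is_even(22)
is_even(22) = is_odd(21)
is_odd(21) = is_even(20)
is_even(20) = is_odd(19)
is_odd(19) = is_even(18)
is_even(18) = is_odd(17)
is_odd(17) = is_even(16)
is_even(16) = is_odd(15)
is_odd(15) = is_even(14)
is_even(14) = is_odd(13)
is_odd(13) = is_even(12)
is_even(12) = is_odd(11)
is_odd(11) = is_even(10)
is_even(10) = is_odd(9)
is_odd(9) = is_even(8)
is_even(8) = is_odd(7)
is_odd(7) = is_even(6)
is_even(6) = is_odd(5)
is_odd(5) = is_even(4)
is_even(4) = is_odd(3)
is_odd(3) = is_even(2)
is_even(2) = is_odd(1)
is_odd(1) = is_even(0)
is_even(0) = 1  (base case)
Result: 1

1


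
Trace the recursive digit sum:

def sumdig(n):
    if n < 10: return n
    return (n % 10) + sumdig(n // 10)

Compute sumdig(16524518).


sumdig(16524518) = 8 + sumdig(1652451)
sumdig(1652451) = 1 + sumdig(165245)
sumdig(165245) = 5 + sumdig(16524)
sumdig(16524) = 4 + sumdig(1652)
sumdig(1652) = 2 + sumdig(165)
sumdig(165) = 5 + sumdig(16)
sumdig(16) = 6 + sumdig(1)
sumdig(1) = 1  (base case)
Total: 8 + 1 + 5 + 4 + 2 + 5 + 6 + 1 = 32

32


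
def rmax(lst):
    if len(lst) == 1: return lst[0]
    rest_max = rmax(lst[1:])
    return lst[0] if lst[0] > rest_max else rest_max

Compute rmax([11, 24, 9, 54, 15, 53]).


rmax([11, 24, 9, 54, 15, 53]): compare 11 with rmax([24, 9, 54, 15, 53])
rmax([24, 9, 54, 15, 53]): compare 24 with rmax([9, 54, 15, 53])
rmax([9, 54, 15, 53]): compare 9 with rmax([54, 15, 53])
rmax([54, 15, 53]): compare 54 with rmax([15, 53])
rmax([15, 53]): compare 15 with rmax([53])
rmax([53]) = 53  (base case)
Compare 15 with 53 -> 53
Compare 54 with 53 -> 54
Compare 9 with 54 -> 54
Compare 24 with 54 -> 54
Compare 11 with 54 -> 54

54


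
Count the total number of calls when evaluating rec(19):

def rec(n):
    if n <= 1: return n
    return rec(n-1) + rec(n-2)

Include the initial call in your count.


Let C(n) = total calls for rec(n)
C(0) = 1, C(1) = 1
C(2) = 1 + C(1) + C(0) = 1 + 1 + 1 = 3
C(3) = 1 + C(2) + C(1) = 1 + 3 + 1 = 5
C(4) = 1 + C(3) + C(2) = 1 + 5 + 3 = 9
C(5) = 1 + C(4) + C(3) = 1 + 9 + 5 = 15
C(6) = 1 + C(5) + C(4) = 1 + 15 + 9 = 25
C(7) = 1 + C(6) + C(5) = 1 + 25 + 15 = 41
C(8) = 1 + C(7) + C(6) = 1 + 41 + 25 = 67
C(9) = 1 + C(8) + C(7) = 1 + 67 + 41 = 109
C(10) = 1 + C(9) + C(8) = 1 + 109 + 67 = 177
C(11) = 1 + C(10) + C(9) = 1 + 177 + 109 = 287
C(12) = 1 + C(11) + C(10) = 1 + 287 + 177 = 465
C(13) = 1 + C(12) + C(11) = 1 + 465 + 287 = 753
C(14) = 1 + C(13) + C(12) = 1 + 753 + 465 = 1219
C(15) = 1 + C(14) + C(13) = 1 + 1219 + 753 = 1973
C(16) = 1 + C(15) + C(14) = 1 + 1973 + 1219 = 3193
C(17) = 1 + C(16) + C(15) = 1 + 3193 + 1973 = 5167
C(18) = 1 + C(17) + C(16) = 1 + 5167 + 3193 = 8361
C(19) = 1 + C(18) + C(17) = 1 + 8361 + 5167 = 13529

13529


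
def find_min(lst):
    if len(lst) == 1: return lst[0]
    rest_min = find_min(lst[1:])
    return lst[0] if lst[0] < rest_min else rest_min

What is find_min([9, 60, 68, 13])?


find_min([9, 60, 68, 13]): compare 9 with find_min([60, 68, 13])
find_min([60, 68, 13]): compare 60 with find_min([68, 13])
find_min([68, 13]): compare 68 with find_min([13])
find_min([13]) = 13  (base case)
Compare 68 with 13 -> 13
Compare 60 with 13 -> 13
Compare 9 with 13 -> 9

9


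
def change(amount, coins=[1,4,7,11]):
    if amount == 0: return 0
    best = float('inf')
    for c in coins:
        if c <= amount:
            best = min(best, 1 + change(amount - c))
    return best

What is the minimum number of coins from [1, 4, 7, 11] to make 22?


Building up with DP:
change(0) = 0
change(1) = min(1+change(0)=1+0=1) = 1
change(2) = min(1+change(1)=1+1=2) = 2
change(3) = min(1+change(2)=1+2=3) = 3
change(4) = min(1+change(3)=1+3=4, 1+change(0)=1+0=1) = 1
change(5) = min(1+change(4)=1+1=2, 1+change(1)=1+1=2) = 2
change(6) = min(1+change(5)=1+2=3, 1+change(2)=1+2=3) = 3
change(7) = min(1+change(6)=1+3=4, 1+change(3)=1+3=4, 1+change(0)=1+0=1) = 1
change(8) = min(1+change(7)=1+1=2, 1+change(4)=1+1=2, 1+change(1)=1+1=2) = 2
change(9) = min(1+change(8)=1+2=3, 1+change(5)=1+2=3, 1+change(2)=1+2=3) = 3
change(10) = min(1+change(9)=1+3=4, 1+change(6)=1+3=4, 1+change(3)=1+3=4) = 4
change(11) = min(1+change(10)=1+4=5, 1+change(7)=1+1=2, 1+change(4)=1+1=2, 1+change(0)=1+0=1) = 1
change(12) = min(1+change(11)=1+1=2, 1+change(8)=1+2=3, 1+change(5)=1+2=3, 1+change(1)=1+1=2) = 2
change(13) = min(1+change(12)=1+2=3, 1+change(9)=1+3=4, 1+change(6)=1+3=4, 1+change(2)=1+2=3) = 3
change(14) = min(1+change(13)=1+3=4, 1+change(10)=1+4=5, 1+change(7)=1+1=2, 1+change(3)=1+3=4) = 2
change(15) = min(1+change(14)=1+2=3, 1+change(11)=1+1=2, 1+change(8)=1+2=3, 1+change(4)=1+1=2) = 2
change(16) = min(1+change(15)=1+2=3, 1+change(12)=1+2=3, 1+change(9)=1+3=4, 1+change(5)=1+2=3) = 3
change(17) = min(1+change(16)=1+3=4, 1+change(13)=1+3=4, 1+change(10)=1+4=5, 1+change(6)=1+3=4) = 4
change(18) = min(1+change(17)=1+4=5, 1+change(14)=1+2=3, 1+change(11)=1+1=2, 1+change(7)=1+1=2) = 2
change(19) = min(1+change(18)=1+2=3, 1+change(15)=1+2=3, 1+change(12)=1+2=3, 1+change(8)=1+2=3) = 3
change(20) = min(1+change(19)=1+3=4, 1+change(16)=1+3=4, 1+change(13)=1+3=4, 1+change(9)=1+3=4) = 4
change(21) = min(1+change(20)=1+4=5, 1+change(17)=1+4=5, 1+change(14)=1+2=3, 1+change(10)=1+4=5) = 3
change(22) = min(1+change(21)=1+3=4, 1+change(18)=1+2=3, 1+change(15)=1+2=3, 1+change(11)=1+1=2) = 2

2


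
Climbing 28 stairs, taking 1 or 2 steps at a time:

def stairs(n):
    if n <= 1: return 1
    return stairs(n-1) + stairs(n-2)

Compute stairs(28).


Building up from base cases:
stairs(0) = 1
stairs(1) = 1
stairs(2) = stairs(1) + stairs(0) = 1 + 1 = 2
stairs(3) = stairs(2) + stairs(1) = 2 + 1 = 3
stairs(4) = stairs(3) + stairs(2) = 3 + 2 = 5
stairs(5) = stairs(4) + stairs(3) = 5 + 3 = 8
stairs(6) = stairs(5) + stairs(4) = 8 + 5 = 13
stairs(7) = stairs(6) + stairs(5) = 13 + 8 = 21
stairs(8) = stairs(7) + stairs(6) = 21 + 13 = 34
stairs(9) = stairs(8) + stairs(7) = 34 + 21 = 55
stairs(10) = stairs(9) + stairs(8) = 55 + 34 = 89
stairs(11) = stairs(10) + stairs(9) = 89 + 55 = 144
stairs(12) = stairs(11) + stairs(10) = 144 + 89 = 233
stairs(13) = stairs(12) + stairs(11) = 233 + 144 = 377
stairs(14) = stairs(13) + stairs(12) = 377 + 233 = 610
stairs(15) = stairs(14) + stairs(13) = 610 + 377 = 987
stairs(16) = stairs(15) + stairs(14) = 987 + 610 = 1597
stairs(17) = stairs(16) + stairs(15) = 1597 + 987 = 2584
stairs(18) = stairs(17) + stairs(16) = 2584 + 1597 = 4181
stairs(19) = stairs(18) + stairs(17) = 4181 + 2584 = 6765
stairs(20) = stairs(19) + stairs(18) = 6765 + 4181 = 10946
stairs(21) = stairs(20) + stairs(19) = 10946 + 6765 = 17711
stairs(22) = stairs(21) + stairs(20) = 17711 + 10946 = 28657
stairs(23) = stairs(22) + stairs(21) = 28657 + 17711 = 46368
stairs(24) = stairs(23) + stairs(22) = 46368 + 28657 = 75025
stairs(25) = stairs(24) + stairs(23) = 75025 + 46368 = 121393
stairs(26) = stairs(25) + stairs(24) = 121393 + 75025 = 196418
stairs(27) = stairs(26) + stairs(25) = 196418 + 121393 = 317811
stairs(28) = stairs(27) + stairs(26) = 317811 + 196418 = 514229

514229


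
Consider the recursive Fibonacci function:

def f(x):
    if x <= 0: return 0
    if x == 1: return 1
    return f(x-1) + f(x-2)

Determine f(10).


Computing f(10) bottom-up:
f(0) = 0
f(1) = 1
f(2) = f(1) + f(0) = 1 + 0 = 1
f(3) = f(2) + f(1) = 1 + 1 = 2
f(4) = f(3) + f(2) = 2 + 1 = 3
f(5) = f(4) + f(3) = 3 + 2 = 5
f(6) = f(5) + f(4) = 5 + 3 = 8
f(7) = f(6) + f(5) = 8 + 5 = 13
f(8) = f(7) + f(6) = 13 + 8 = 21
f(9) = f(8) + f(7) = 21 + 13 = 34
f(10) = f(9) + f(8) = 34 + 21 = 55

55


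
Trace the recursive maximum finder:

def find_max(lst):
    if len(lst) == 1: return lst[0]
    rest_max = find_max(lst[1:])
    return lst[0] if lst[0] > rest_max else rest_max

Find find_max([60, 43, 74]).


find_max([60, 43, 74]): compare 60 with find_max([43, 74])
find_max([43, 74]): compare 43 with find_max([74])
find_max([74]) = 74  (base case)
Compare 43 with 74 -> 74
Compare 60 with 74 -> 74

74


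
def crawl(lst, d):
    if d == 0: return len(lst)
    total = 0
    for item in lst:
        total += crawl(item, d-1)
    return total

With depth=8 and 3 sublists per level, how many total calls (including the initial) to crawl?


At depth 0 (root): 1 call
At depth 1: each of 1 parents calls crawl on 3 children = 3 calls
At depth 2: each of 3 parents calls crawl on 3 children = 9 calls
At depth 3: each of 9 parents calls crawl on 3 children = 27 calls
At depth 4: each of 27 parents calls crawl on 3 children = 81 calls
At depth 5: each of 81 parents calls crawl on 3 children = 243 calls
At depth 6: each of 243 parents calls crawl on 3 children = 729 calls
At depth 7: each of 729 parents calls crawl on 3 children = 2187 calls
At depth 8: each of 2187 parents calls crawl on 3 children = 6561 calls
Total: 1 + 3 + 9 + 27 + 81 + 243 + 729 + 2187 + 6561 = 9841

9841


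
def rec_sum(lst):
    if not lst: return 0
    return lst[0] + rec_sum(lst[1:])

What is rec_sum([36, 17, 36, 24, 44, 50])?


rec_sum([36, 17, 36, 24, 44, 50]) = 36 + rec_sum([17, 36, 24, 44, 50])
rec_sum([17, 36, 24, 44, 50]) = 17 + rec_sum([36, 24, 44, 50])
rec_sum([36, 24, 44, 50]) = 36 + rec_sum([24, 44, 50])
rec_sum([24, 44, 50]) = 24 + rec_sum([44, 50])
rec_sum([44, 50]) = 44 + rec_sum([50])
rec_sum([50]) = 50 + rec_sum([])
rec_sum([]) = 0  (base case)
Total: 36 + 17 + 36 + 24 + 44 + 50 + 0 = 207

207


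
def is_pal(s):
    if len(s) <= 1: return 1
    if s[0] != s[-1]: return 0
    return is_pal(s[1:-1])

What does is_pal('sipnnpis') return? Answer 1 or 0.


is_pal('sipnnpis'): s[0]='s' == s[-1]='s' -> check is_pal('ipnnpi')
is_pal('ipnnpi'): s[0]='i' == s[-1]='i' -> check is_pal('pnnp')
is_pal('pnnp'): s[0]='p' == s[-1]='p' -> check is_pal('nn')
is_pal('nn'): s[0]='n' == s[-1]='n' -> check is_pal('')
is_pal(''): len <= 1 -> return 1  (base case)
Result: 1 (palindrome)

1


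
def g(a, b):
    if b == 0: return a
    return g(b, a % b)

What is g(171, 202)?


g(171, 202) = g(202, 171)
g(202, 171) = g(171, 31)
g(171, 31) = g(31, 16)
g(31, 16) = g(16, 15)
g(16, 15) = g(15, 1)
g(15, 1) = g(1, 0)
g(1, 0) = 1  (base case)

1


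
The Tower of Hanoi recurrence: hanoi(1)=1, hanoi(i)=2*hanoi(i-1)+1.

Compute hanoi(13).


hanoi(13) = 2 * hanoi(12) + 1
hanoi(12) = 2 * hanoi(11) + 1
hanoi(11) = 2 * hanoi(10) + 1
hanoi(10) = 2 * hanoi(9) + 1
hanoi(9) = 2 * hanoi(8) + 1
hanoi(8) = 2 * hanoi(7) + 1
hanoi(7) = 2 * hanoi(6) + 1
hanoi(6) = 2 * hanoi(5) + 1
hanoi(5) = 2 * hanoi(4) + 1
hanoi(4) = 2 * hanoi(3) + 1
hanoi(3) = 2 * hanoi(2) + 1
hanoi(2) = 2 * hanoi(1) + 1
hanoi(1) = 1  (base case)
hanoi(2) = 2 * 1 + 1 = 3
hanoi(3) = 2 * 3 + 1 = 7
hanoi(4) = 2 * 7 + 1 = 15
hanoi(5) = 2 * 15 + 1 = 31
hanoi(6) = 2 * 31 + 1 = 63
hanoi(7) = 2 * 63 + 1 = 127
hanoi(8) = 2 * 127 + 1 = 255
hanoi(9) = 2 * 255 + 1 = 511
hanoi(10) = 2 * 511 + 1 = 1023
hanoi(11) = 2 * 1023 + 1 = 2047
hanoi(12) = 2 * 2047 + 1 = 4095
hanoi(13) = 2 * 4095 + 1 = 8191

8191


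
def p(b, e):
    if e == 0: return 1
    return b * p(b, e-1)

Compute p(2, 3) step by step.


p(2, 3)
= 2 * p(2, 2)
= 2 * 2 * p(2, 1)
= 2 * 2 * 2 * p(2, 0)
= 2 * 2 * 2 * 1
= 8

8


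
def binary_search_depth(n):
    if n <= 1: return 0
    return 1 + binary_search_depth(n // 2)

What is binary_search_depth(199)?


199 / 2 = 99
99 / 2 = 49
49 / 2 = 24
24 / 2 = 12
12 / 2 = 6
6 / 2 = 3
3 / 2 = 1
Reached 1 after 7 halvings

7


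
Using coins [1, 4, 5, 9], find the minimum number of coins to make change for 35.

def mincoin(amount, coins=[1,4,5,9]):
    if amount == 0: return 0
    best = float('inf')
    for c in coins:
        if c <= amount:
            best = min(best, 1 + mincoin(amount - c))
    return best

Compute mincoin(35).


Building up with DP:
mincoin(0) = 0
mincoin(1) = min(1+mincoin(0)=1+0=1) = 1
mincoin(2) = min(1+mincoin(1)=1+1=2) = 2
mincoin(3) = min(1+mincoin(2)=1+2=3) = 3
mincoin(4) = min(1+mincoin(3)=1+3=4, 1+mincoin(0)=1+0=1) = 1
mincoin(5) = min(1+mincoin(4)=1+1=2, 1+mincoin(1)=1+1=2, 1+mincoin(0)=1+0=1) = 1
mincoin(6) = min(1+mincoin(5)=1+1=2, 1+mincoin(2)=1+2=3, 1+mincoin(1)=1+1=2) = 2
mincoin(7) = min(1+mincoin(6)=1+2=3, 1+mincoin(3)=1+3=4, 1+mincoin(2)=1+2=3) = 3
mincoin(8) = min(1+mincoin(7)=1+3=4, 1+mincoin(4)=1+1=2, 1+mincoin(3)=1+3=4) = 2
mincoin(9) = min(1+mincoin(8)=1+2=3, 1+mincoin(5)=1+1=2, 1+mincoin(4)=1+1=2, 1+mincoin(0)=1+0=1) = 1
mincoin(10) = min(1+mincoin(9)=1+1=2, 1+mincoin(6)=1+2=3, 1+mincoin(5)=1+1=2, 1+mincoin(1)=1+1=2) = 2
mincoin(11) = min(1+mincoin(10)=1+2=3, 1+mincoin(7)=1+3=4, 1+mincoin(6)=1+2=3, 1+mincoin(2)=1+2=3) = 3
mincoin(12) = min(1+mincoin(11)=1+3=4, 1+mincoin(8)=1+2=3, 1+mincoin(7)=1+3=4, 1+mincoin(3)=1+3=4) = 3
mincoin(13) = min(1+mincoin(12)=1+3=4, 1+mincoin(9)=1+1=2, 1+mincoin(8)=1+2=3, 1+mincoin(4)=1+1=2) = 2
mincoin(14) = min(1+mincoin(13)=1+2=3, 1+mincoin(10)=1+2=3, 1+mincoin(9)=1+1=2, 1+mincoin(5)=1+1=2) = 2
mincoin(15) = min(1+mincoin(14)=1+2=3, 1+mincoin(11)=1+3=4, 1+mincoin(10)=1+2=3, 1+mincoin(6)=1+2=3) = 3
mincoin(16) = min(1+mincoin(15)=1+3=4, 1+mincoin(12)=1+3=4, 1+mincoin(11)=1+3=4, 1+mincoin(7)=1+3=4) = 4
mincoin(17) = min(1+mincoin(16)=1+4=5, 1+mincoin(13)=1+2=3, 1+mincoin(12)=1+3=4, 1+mincoin(8)=1+2=3) = 3
mincoin(18) = min(1+mincoin(17)=1+3=4, 1+mincoin(14)=1+2=3, 1+mincoin(13)=1+2=3, 1+mincoin(9)=1+1=2) = 2
mincoin(19) = min(1+mincoin(18)=1+2=3, 1+mincoin(15)=1+3=4, 1+mincoin(14)=1+2=3, 1+mincoin(10)=1+2=3) = 3
mincoin(20) = min(1+mincoin(19)=1+3=4, 1+mincoin(16)=1+4=5, 1+mincoin(15)=1+3=4, 1+mincoin(11)=1+3=4) = 4
mincoin(21) = min(1+mincoin(20)=1+4=5, 1+mincoin(17)=1+3=4, 1+mincoin(16)=1+4=5, 1+mincoin(12)=1+3=4) = 4
mincoin(22) = min(1+mincoin(21)=1+4=5, 1+mincoin(18)=1+2=3, 1+mincoin(17)=1+3=4, 1+mincoin(13)=1+2=3) = 3
mincoin(23) = min(1+mincoin(22)=1+3=4, 1+mincoin(19)=1+3=4, 1+mincoin(18)=1+2=3, 1+mincoin(14)=1+2=3) = 3
mincoin(24) = min(1+mincoin(23)=1+3=4, 1+mincoin(20)=1+4=5, 1+mincoin(19)=1+3=4, 1+mincoin(15)=1+3=4) = 4
mincoin(25) = min(1+mincoin(24)=1+4=5, 1+mincoin(21)=1+4=5, 1+mincoin(20)=1+4=5, 1+mincoin(16)=1+4=5) = 5
mincoin(26) = min(1+mincoin(25)=1+5=6, 1+mincoin(22)=1+3=4, 1+mincoin(21)=1+4=5, 1+mincoin(17)=1+3=4) = 4
mincoin(27) = min(1+mincoin(26)=1+4=5, 1+mincoin(23)=1+3=4, 1+mincoin(22)=1+3=4, 1+mincoin(18)=1+2=3) = 3
mincoin(28) = min(1+mincoin(27)=1+3=4, 1+mincoin(24)=1+4=5, 1+mincoin(23)=1+3=4, 1+mincoin(19)=1+3=4) = 4
mincoin(29) = min(1+mincoin(28)=1+4=5, 1+mincoin(25)=1+5=6, 1+mincoin(24)=1+4=5, 1+mincoin(20)=1+4=5) = 5
mincoin(30) = min(1+mincoin(29)=1+5=6, 1+mincoin(26)=1+4=5, 1+mincoin(25)=1+5=6, 1+mincoin(21)=1+4=5) = 5
mincoin(31) = min(1+mincoin(30)=1+5=6, 1+mincoin(27)=1+3=4, 1+mincoin(26)=1+4=5, 1+mincoin(22)=1+3=4) = 4
mincoin(32) = min(1+mincoin(31)=1+4=5, 1+mincoin(28)=1+4=5, 1+mincoin(27)=1+3=4, 1+mincoin(23)=1+3=4) = 4
mincoin(33) = min(1+mincoin(32)=1+4=5, 1+mincoin(29)=1+5=6, 1+mincoin(28)=1+4=5, 1+mincoin(24)=1+4=5) = 5
mincoin(34) = min(1+mincoin(33)=1+5=6, 1+mincoin(30)=1+5=6, 1+mincoin(29)=1+5=6, 1+mincoin(25)=1+5=6) = 6
mincoin(35) = min(1+mincoin(34)=1+6=7, 1+mincoin(31)=1+4=5, 1+mincoin(30)=1+5=6, 1+mincoin(26)=1+4=5) = 5

5
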